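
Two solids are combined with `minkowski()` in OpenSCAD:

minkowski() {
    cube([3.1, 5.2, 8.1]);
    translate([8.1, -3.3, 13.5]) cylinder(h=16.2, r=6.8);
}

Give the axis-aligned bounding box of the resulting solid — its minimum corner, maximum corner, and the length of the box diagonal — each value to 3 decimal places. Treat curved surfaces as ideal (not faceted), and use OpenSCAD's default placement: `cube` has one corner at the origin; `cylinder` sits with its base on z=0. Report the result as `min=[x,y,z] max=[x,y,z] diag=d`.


A = translate([8.1, -3.3, 13.5]) cylinder(h=16.2, r=6.8) → bbox [1.3,-10.1,13.5] .. [14.9,3.5,29.7]
B = cube([3.1, 5.2, 8.1]) → bbox [0,0,0] .. [3.1,5.2,8.1]
lo = A.lo+B.lo = [1.3+0, -10.1+0, 13.5+0] = [1.300,-10.100,13.500]
hi = A.hi+B.hi = [14.9+3.1, 3.5+5.2, 29.7+8.1] = [18.000,8.700,37.800]
diag = √(16.7²+18.8²+24.3²) = √1222.82 = 34.969

min=[1.300,-10.100,13.500] max=[18.000,8.700,37.800] diag=34.969


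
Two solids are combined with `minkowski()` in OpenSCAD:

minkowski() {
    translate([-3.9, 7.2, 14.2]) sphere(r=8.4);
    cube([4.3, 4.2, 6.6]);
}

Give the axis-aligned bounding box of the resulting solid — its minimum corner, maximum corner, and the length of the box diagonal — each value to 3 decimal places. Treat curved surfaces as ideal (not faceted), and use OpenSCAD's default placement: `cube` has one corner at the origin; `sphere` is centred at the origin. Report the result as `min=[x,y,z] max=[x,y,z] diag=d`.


min=[-12.300,-1.200,5.800] max=[8.800,19.800,29.200] diag=37.865

A = translate([-3.9, 7.2, 14.2]) sphere(r=8.4) → bbox [-12.3,-1.2,5.8] .. [4.5,15.6,22.6]
B = cube([4.3, 4.2, 6.6]) → bbox [0,0,0] .. [4.3,4.2,6.6]
lo = A.lo+B.lo = [-12.3+0, -1.2+0, 5.8+0] = [-12.300,-1.200,5.800]
hi = A.hi+B.hi = [4.5+4.3, 15.6+4.2, 22.6+6.6] = [8.800,19.800,29.200]
diag = √(21.1²+21²+23.4²) = √1433.77 = 37.865


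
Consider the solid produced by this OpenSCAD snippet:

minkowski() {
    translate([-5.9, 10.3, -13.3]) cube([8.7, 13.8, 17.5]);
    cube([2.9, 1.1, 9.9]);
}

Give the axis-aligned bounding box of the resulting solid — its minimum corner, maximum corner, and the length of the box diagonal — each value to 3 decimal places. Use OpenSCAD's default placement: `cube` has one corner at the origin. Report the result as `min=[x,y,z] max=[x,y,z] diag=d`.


A = translate([-5.9, 10.3, -13.3]) cube([8.7, 13.8, 17.5]) → bbox [-5.9,10.3,-13.3] .. [2.8,24.1,4.2]
B = cube([2.9, 1.1, 9.9]) → bbox [0,0,0] .. [2.9,1.1,9.9]
lo = A.lo+B.lo = [-5.9+0, 10.3+0, -13.3+0] = [-5.900,10.300,-13.300]
hi = A.hi+B.hi = [2.8+2.9, 24.1+1.1, 4.2+9.9] = [5.700,25.200,14.100]
diag = √(11.6²+14.9²+27.4²) = √1107.33 = 33.277

min=[-5.900,10.300,-13.300] max=[5.700,25.200,14.100] diag=33.277


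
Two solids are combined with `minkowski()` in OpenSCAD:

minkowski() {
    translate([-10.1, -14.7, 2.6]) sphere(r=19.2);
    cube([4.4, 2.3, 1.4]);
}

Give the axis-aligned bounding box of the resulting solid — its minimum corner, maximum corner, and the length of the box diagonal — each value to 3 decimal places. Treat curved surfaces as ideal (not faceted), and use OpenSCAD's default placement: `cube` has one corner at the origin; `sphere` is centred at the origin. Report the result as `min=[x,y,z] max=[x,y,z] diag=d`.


A = translate([-10.1, -14.7, 2.6]) sphere(r=19.2) → bbox [-29.3,-33.9,-16.6] .. [9.1,4.5,21.8]
B = cube([4.4, 2.3, 1.4]) → bbox [0,0,0] .. [4.4,2.3,1.4]
lo = A.lo+B.lo = [-29.3+0, -33.9+0, -16.6+0] = [-29.300,-33.900,-16.600]
hi = A.hi+B.hi = [9.1+4.4, 4.5+2.3, 21.8+1.4] = [13.500,6.800,23.200]
diag = √(42.8²+40.7²+39.8²) = √5072.37 = 71.221

min=[-29.300,-33.900,-16.600] max=[13.500,6.800,23.200] diag=71.221


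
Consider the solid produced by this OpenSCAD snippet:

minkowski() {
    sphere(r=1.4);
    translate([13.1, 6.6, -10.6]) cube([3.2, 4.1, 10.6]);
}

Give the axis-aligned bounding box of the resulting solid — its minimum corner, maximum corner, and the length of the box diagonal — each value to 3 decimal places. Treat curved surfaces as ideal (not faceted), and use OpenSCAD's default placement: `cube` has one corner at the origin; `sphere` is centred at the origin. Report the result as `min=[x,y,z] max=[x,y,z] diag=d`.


min=[11.700,5.200,-12.000] max=[17.700,12.100,1.400] diag=16.223

A = translate([13.1, 6.6, -10.6]) cube([3.2, 4.1, 10.6]) → bbox [13.1,6.6,-10.6] .. [16.3,10.7,0]
B = sphere(r=1.4) → bbox [-1.4,-1.4,-1.4] .. [1.4,1.4,1.4]
lo = A.lo+B.lo = [13.1-1.4, 6.6-1.4, -10.6-1.4] = [11.700,5.200,-12.000]
hi = A.hi+B.hi = [16.3+1.4, 10.7+1.4, 0+1.4] = [17.700,12.100,1.400]
diag = √(6²+6.9²+13.4²) = √263.17 = 16.223


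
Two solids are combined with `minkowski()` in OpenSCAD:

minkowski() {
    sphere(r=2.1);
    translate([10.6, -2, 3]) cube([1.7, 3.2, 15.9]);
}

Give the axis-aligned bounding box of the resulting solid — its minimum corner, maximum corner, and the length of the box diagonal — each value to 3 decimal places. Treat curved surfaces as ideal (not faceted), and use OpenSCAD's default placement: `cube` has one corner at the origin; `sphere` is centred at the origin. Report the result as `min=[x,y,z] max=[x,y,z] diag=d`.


A = translate([10.6, -2, 3]) cube([1.7, 3.2, 15.9]) → bbox [10.6,-2,3] .. [12.3,1.2,18.9]
B = sphere(r=2.1) → bbox [-2.1,-2.1,-2.1] .. [2.1,2.1,2.1]
lo = A.lo+B.lo = [10.6-2.1, -2-2.1, 3-2.1] = [8.500,-4.100,0.900]
hi = A.hi+B.hi = [12.3+2.1, 1.2+2.1, 18.9+2.1] = [14.400,3.300,21.000]
diag = √(5.9²+7.4²+20.1²) = √493.58 = 22.217

min=[8.500,-4.100,0.900] max=[14.400,3.300,21.000] diag=22.217


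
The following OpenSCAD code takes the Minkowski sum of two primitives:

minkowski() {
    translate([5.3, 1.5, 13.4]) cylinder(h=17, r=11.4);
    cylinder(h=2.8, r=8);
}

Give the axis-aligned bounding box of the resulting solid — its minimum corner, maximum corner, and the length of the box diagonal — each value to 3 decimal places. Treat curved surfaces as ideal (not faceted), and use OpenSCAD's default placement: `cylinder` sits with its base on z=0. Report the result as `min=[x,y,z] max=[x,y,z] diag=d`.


A = translate([5.3, 1.5, 13.4]) cylinder(h=17, r=11.4) → bbox [-6.1,-9.9,13.4] .. [16.7,12.9,30.4]
B = cylinder(h=2.8, r=8) → bbox [-8,-8,0] .. [8,8,2.8]
lo = A.lo+B.lo = [-6.1-8, -9.9-8, 13.4+0] = [-14.100,-17.900,13.400]
hi = A.hi+B.hi = [16.7+8, 12.9+8, 30.4+2.8] = [24.700,20.900,33.200]
diag = √(38.8²+38.8²+19.8²) = √3402.92 = 58.335

min=[-14.100,-17.900,13.400] max=[24.700,20.900,33.200] diag=58.335


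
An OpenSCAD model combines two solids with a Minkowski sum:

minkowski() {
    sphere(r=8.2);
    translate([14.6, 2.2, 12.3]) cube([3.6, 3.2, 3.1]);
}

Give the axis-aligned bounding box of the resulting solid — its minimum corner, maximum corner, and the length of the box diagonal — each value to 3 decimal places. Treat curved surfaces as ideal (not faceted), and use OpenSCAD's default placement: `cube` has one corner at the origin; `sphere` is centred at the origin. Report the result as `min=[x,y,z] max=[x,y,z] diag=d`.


min=[6.400,-6.000,4.100] max=[26.400,13.600,23.600] diag=34.123

A = translate([14.6, 2.2, 12.3]) cube([3.6, 3.2, 3.1]) → bbox [14.6,2.2,12.3] .. [18.2,5.4,15.4]
B = sphere(r=8.2) → bbox [-8.2,-8.2,-8.2] .. [8.2,8.2,8.2]
lo = A.lo+B.lo = [14.6-8.2, 2.2-8.2, 12.3-8.2] = [6.400,-6.000,4.100]
hi = A.hi+B.hi = [18.2+8.2, 5.4+8.2, 15.4+8.2] = [26.400,13.600,23.600]
diag = √(20²+19.6²+19.5²) = √1164.41 = 34.123


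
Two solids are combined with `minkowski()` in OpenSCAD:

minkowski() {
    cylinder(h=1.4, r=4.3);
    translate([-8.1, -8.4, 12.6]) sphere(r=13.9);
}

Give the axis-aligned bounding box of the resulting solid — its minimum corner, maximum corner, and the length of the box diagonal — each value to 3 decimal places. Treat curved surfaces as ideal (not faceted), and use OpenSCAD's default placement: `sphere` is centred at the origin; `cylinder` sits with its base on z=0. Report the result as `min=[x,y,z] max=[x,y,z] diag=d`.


A = translate([-8.1, -8.4, 12.6]) sphere(r=13.9) → bbox [-22,-22.3,-1.3] .. [5.8,5.5,26.5]
B = cylinder(h=1.4, r=4.3) → bbox [-4.3,-4.3,0] .. [4.3,4.3,1.4]
lo = A.lo+B.lo = [-22-4.3, -22.3-4.3, -1.3+0] = [-26.300,-26.600,-1.300]
hi = A.hi+B.hi = [5.8+4.3, 5.5+4.3, 26.5+1.4] = [10.100,9.800,27.900]
diag = √(36.4²+36.4²+29.2²) = √3502.56 = 59.182

min=[-26.300,-26.600,-1.300] max=[10.100,9.800,27.900] diag=59.182


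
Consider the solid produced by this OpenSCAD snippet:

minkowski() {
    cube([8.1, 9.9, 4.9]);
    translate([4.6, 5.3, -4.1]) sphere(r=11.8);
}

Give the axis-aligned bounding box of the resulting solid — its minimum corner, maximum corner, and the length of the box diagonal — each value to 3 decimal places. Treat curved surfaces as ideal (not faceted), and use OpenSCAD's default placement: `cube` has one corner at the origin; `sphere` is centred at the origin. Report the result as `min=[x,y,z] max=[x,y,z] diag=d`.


min=[-7.200,-6.500,-15.900] max=[24.500,27.000,12.600] diag=54.216

A = translate([4.6, 5.3, -4.1]) sphere(r=11.8) → bbox [-7.2,-6.5,-15.9] .. [16.4,17.1,7.7]
B = cube([8.1, 9.9, 4.9]) → bbox [0,0,0] .. [8.1,9.9,4.9]
lo = A.lo+B.lo = [-7.2+0, -6.5+0, -15.9+0] = [-7.200,-6.500,-15.900]
hi = A.hi+B.hi = [16.4+8.1, 17.1+9.9, 7.7+4.9] = [24.500,27.000,12.600]
diag = √(31.7²+33.5²+28.5²) = √2939.39 = 54.216


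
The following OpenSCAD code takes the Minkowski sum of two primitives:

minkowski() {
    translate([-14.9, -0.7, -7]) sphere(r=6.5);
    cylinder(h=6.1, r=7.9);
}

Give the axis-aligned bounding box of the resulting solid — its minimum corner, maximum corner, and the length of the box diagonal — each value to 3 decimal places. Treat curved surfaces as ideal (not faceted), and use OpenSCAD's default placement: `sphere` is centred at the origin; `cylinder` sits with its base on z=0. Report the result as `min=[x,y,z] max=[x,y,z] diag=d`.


min=[-29.300,-15.100,-13.500] max=[-0.500,13.700,5.600] diag=44.985

A = translate([-14.9, -0.7, -7]) sphere(r=6.5) → bbox [-21.4,-7.2,-13.5] .. [-8.4,5.8,-0.5]
B = cylinder(h=6.1, r=7.9) → bbox [-7.9,-7.9,0] .. [7.9,7.9,6.1]
lo = A.lo+B.lo = [-21.4-7.9, -7.2-7.9, -13.5+0] = [-29.300,-15.100,-13.500]
hi = A.hi+B.hi = [-8.4+7.9, 5.8+7.9, -0.5+6.1] = [-0.500,13.700,5.600]
diag = √(28.8²+28.8²+19.1²) = √2023.69 = 44.985


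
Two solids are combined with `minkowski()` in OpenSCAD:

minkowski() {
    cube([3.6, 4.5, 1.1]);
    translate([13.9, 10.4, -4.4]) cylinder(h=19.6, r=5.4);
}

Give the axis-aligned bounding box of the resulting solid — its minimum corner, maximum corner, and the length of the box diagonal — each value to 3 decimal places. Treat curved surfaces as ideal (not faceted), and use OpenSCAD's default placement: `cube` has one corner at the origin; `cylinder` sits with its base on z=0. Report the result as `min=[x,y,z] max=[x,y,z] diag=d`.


A = translate([13.9, 10.4, -4.4]) cylinder(h=19.6, r=5.4) → bbox [8.5,5,-4.4] .. [19.3,15.8,15.2]
B = cube([3.6, 4.5, 1.1]) → bbox [0,0,0] .. [3.6,4.5,1.1]
lo = A.lo+B.lo = [8.5+0, 5+0, -4.4+0] = [8.500,5.000,-4.400]
hi = A.hi+B.hi = [19.3+3.6, 15.8+4.5, 15.2+1.1] = [22.900,20.300,16.300]
diag = √(14.4²+15.3²+20.7²) = √869.94 = 29.495

min=[8.500,5.000,-4.400] max=[22.900,20.300,16.300] diag=29.495


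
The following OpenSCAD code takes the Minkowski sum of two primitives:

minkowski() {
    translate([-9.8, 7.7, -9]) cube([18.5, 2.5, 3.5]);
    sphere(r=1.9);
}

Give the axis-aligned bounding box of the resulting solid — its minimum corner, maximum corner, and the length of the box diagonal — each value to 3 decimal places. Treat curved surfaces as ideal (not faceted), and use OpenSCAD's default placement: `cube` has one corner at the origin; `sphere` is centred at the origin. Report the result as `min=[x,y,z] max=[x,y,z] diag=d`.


min=[-11.700,5.800,-10.900] max=[10.600,12.100,-3.600] diag=24.295

A = translate([-9.8, 7.7, -9]) cube([18.5, 2.5, 3.5]) → bbox [-9.8,7.7,-9] .. [8.7,10.2,-5.5]
B = sphere(r=1.9) → bbox [-1.9,-1.9,-1.9] .. [1.9,1.9,1.9]
lo = A.lo+B.lo = [-9.8-1.9, 7.7-1.9, -9-1.9] = [-11.700,5.800,-10.900]
hi = A.hi+B.hi = [8.7+1.9, 10.2+1.9, -5.5+1.9] = [10.600,12.100,-3.600]
diag = √(22.3²+6.3²+7.3²) = √590.27 = 24.295


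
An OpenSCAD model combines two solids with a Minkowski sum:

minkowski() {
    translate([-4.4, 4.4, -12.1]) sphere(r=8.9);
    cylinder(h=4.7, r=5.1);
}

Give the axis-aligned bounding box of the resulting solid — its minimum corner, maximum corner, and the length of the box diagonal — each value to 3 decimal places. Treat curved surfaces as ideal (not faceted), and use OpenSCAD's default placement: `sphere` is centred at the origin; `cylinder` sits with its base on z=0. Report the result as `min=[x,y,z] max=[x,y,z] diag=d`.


min=[-18.400,-9.600,-21.000] max=[9.600,18.400,1.500] diag=45.544

A = translate([-4.4, 4.4, -12.1]) sphere(r=8.9) → bbox [-13.3,-4.5,-21] .. [4.5,13.3,-3.2]
B = cylinder(h=4.7, r=5.1) → bbox [-5.1,-5.1,0] .. [5.1,5.1,4.7]
lo = A.lo+B.lo = [-13.3-5.1, -4.5-5.1, -21+0] = [-18.400,-9.600,-21.000]
hi = A.hi+B.hi = [4.5+5.1, 13.3+5.1, -3.2+4.7] = [9.600,18.400,1.500]
diag = √(28²+28²+22.5²) = √2074.25 = 45.544


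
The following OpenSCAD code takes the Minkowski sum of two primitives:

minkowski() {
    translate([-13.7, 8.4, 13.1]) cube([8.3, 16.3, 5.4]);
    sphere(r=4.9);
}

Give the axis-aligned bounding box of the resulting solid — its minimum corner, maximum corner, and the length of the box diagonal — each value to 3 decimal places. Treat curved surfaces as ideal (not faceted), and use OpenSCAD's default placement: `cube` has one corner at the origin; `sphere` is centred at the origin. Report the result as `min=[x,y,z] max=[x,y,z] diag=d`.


min=[-18.600,3.500,8.200] max=[-0.500,29.600,23.400] diag=35.212

A = translate([-13.7, 8.4, 13.1]) cube([8.3, 16.3, 5.4]) → bbox [-13.7,8.4,13.1] .. [-5.4,24.7,18.5]
B = sphere(r=4.9) → bbox [-4.9,-4.9,-4.9] .. [4.9,4.9,4.9]
lo = A.lo+B.lo = [-13.7-4.9, 8.4-4.9, 13.1-4.9] = [-18.600,3.500,8.200]
hi = A.hi+B.hi = [-5.4+4.9, 24.7+4.9, 18.5+4.9] = [-0.500,29.600,23.400]
diag = √(18.1²+26.1²+15.2²) = √1239.86 = 35.212


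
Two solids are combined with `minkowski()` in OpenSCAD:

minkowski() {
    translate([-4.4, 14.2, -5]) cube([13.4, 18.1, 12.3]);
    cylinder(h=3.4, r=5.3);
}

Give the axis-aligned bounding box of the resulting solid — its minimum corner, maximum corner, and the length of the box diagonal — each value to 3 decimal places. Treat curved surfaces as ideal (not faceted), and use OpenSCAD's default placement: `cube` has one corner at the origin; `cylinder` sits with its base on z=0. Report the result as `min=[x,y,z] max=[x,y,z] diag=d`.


min=[-9.700,8.900,-5.000] max=[14.300,37.600,10.700] diag=40.573

A = translate([-4.4, 14.2, -5]) cube([13.4, 18.1, 12.3]) → bbox [-4.4,14.2,-5] .. [9,32.3,7.3]
B = cylinder(h=3.4, r=5.3) → bbox [-5.3,-5.3,0] .. [5.3,5.3,3.4]
lo = A.lo+B.lo = [-4.4-5.3, 14.2-5.3, -5+0] = [-9.700,8.900,-5.000]
hi = A.hi+B.hi = [9+5.3, 32.3+5.3, 7.3+3.4] = [14.300,37.600,10.700]
diag = √(24²+28.7²+15.7²) = √1646.18 = 40.573


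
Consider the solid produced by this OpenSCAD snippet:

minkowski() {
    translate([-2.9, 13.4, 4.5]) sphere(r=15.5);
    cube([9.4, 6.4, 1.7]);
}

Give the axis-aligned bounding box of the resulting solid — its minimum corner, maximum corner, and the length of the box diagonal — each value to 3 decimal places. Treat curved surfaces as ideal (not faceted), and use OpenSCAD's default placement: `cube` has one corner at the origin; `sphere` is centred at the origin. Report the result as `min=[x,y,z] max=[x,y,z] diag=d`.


min=[-18.400,-2.100,-11.000] max=[22.000,35.300,21.700] diag=64.033

A = translate([-2.9, 13.4, 4.5]) sphere(r=15.5) → bbox [-18.4,-2.1,-11] .. [12.6,28.9,20]
B = cube([9.4, 6.4, 1.7]) → bbox [0,0,0] .. [9.4,6.4,1.7]
lo = A.lo+B.lo = [-18.4+0, -2.1+0, -11+0] = [-18.400,-2.100,-11.000]
hi = A.hi+B.hi = [12.6+9.4, 28.9+6.4, 20+1.7] = [22.000,35.300,21.700]
diag = √(40.4²+37.4²+32.7²) = √4100.21 = 64.033


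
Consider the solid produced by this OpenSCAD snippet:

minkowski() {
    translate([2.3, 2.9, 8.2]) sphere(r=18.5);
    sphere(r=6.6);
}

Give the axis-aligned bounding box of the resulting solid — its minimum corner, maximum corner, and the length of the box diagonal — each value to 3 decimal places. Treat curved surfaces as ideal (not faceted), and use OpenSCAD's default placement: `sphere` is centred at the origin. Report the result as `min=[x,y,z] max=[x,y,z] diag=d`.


min=[-22.800,-22.200,-16.900] max=[27.400,28.000,33.300] diag=86.949

A = translate([2.3, 2.9, 8.2]) sphere(r=18.5) → bbox [-16.2,-15.6,-10.3] .. [20.8,21.4,26.7]
B = sphere(r=6.6) → bbox [-6.6,-6.6,-6.6] .. [6.6,6.6,6.6]
lo = A.lo+B.lo = [-16.2-6.6, -15.6-6.6, -10.3-6.6] = [-22.800,-22.200,-16.900]
hi = A.hi+B.hi = [20.8+6.6, 21.4+6.6, 26.7+6.6] = [27.400,28.000,33.300]
diag = √(50.2²+50.2²+50.2²) = √7560.12 = 86.949


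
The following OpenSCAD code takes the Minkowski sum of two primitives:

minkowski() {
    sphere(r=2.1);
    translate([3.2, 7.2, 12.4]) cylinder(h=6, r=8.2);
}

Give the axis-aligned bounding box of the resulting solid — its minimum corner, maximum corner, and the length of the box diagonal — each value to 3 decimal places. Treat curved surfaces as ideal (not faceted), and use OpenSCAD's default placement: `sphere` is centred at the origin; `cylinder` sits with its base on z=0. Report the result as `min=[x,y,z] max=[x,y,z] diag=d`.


min=[-7.100,-3.100,10.300] max=[13.500,17.500,20.500] diag=30.867

A = translate([3.2, 7.2, 12.4]) cylinder(h=6, r=8.2) → bbox [-5,-1,12.4] .. [11.4,15.4,18.4]
B = sphere(r=2.1) → bbox [-2.1,-2.1,-2.1] .. [2.1,2.1,2.1]
lo = A.lo+B.lo = [-5-2.1, -1-2.1, 12.4-2.1] = [-7.100,-3.100,10.300]
hi = A.hi+B.hi = [11.4+2.1, 15.4+2.1, 18.4+2.1] = [13.500,17.500,20.500]
diag = √(20.6²+20.6²+10.2²) = √952.76 = 30.867


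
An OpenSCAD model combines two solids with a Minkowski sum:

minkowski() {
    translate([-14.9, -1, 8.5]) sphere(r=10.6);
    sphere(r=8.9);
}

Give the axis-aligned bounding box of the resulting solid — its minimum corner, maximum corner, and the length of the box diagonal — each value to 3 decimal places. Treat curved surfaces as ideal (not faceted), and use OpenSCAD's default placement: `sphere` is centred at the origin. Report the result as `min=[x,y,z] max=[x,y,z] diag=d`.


min=[-34.400,-20.500,-11.000] max=[4.600,18.500,28.000] diag=67.550

A = translate([-14.9, -1, 8.5]) sphere(r=10.6) → bbox [-25.5,-11.6,-2.1] .. [-4.3,9.6,19.1]
B = sphere(r=8.9) → bbox [-8.9,-8.9,-8.9] .. [8.9,8.9,8.9]
lo = A.lo+B.lo = [-25.5-8.9, -11.6-8.9, -2.1-8.9] = [-34.400,-20.500,-11.000]
hi = A.hi+B.hi = [-4.3+8.9, 9.6+8.9, 19.1+8.9] = [4.600,18.500,28.000]
diag = √(39²+39²+39²) = √4563 = 67.550


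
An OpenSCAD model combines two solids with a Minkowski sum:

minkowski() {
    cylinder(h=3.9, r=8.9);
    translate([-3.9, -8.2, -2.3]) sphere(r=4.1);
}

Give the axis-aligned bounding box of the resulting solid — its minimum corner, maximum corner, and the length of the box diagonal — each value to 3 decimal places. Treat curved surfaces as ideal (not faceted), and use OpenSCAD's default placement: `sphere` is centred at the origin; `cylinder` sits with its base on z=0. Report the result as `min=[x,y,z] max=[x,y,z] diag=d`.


min=[-16.900,-21.200,-6.400] max=[9.100,4.800,5.700] diag=38.709

A = translate([-3.9, -8.2, -2.3]) sphere(r=4.1) → bbox [-8,-12.3,-6.4] .. [0.2,-4.1,1.8]
B = cylinder(h=3.9, r=8.9) → bbox [-8.9,-8.9,0] .. [8.9,8.9,3.9]
lo = A.lo+B.lo = [-8-8.9, -12.3-8.9, -6.4+0] = [-16.900,-21.200,-6.400]
hi = A.hi+B.hi = [0.2+8.9, -4.1+8.9, 1.8+3.9] = [9.100,4.800,5.700]
diag = √(26²+26²+12.1²) = √1498.41 = 38.709


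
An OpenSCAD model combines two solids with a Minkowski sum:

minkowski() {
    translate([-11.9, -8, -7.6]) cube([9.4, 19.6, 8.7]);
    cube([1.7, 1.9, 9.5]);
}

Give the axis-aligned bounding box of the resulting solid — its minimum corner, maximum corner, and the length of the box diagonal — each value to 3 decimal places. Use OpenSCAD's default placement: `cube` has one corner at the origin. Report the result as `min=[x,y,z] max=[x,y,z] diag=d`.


min=[-11.900,-8.000,-7.600] max=[-0.800,13.500,10.600] diag=30.277

A = translate([-11.9, -8, -7.6]) cube([9.4, 19.6, 8.7]) → bbox [-11.9,-8,-7.6] .. [-2.5,11.6,1.1]
B = cube([1.7, 1.9, 9.5]) → bbox [0,0,0] .. [1.7,1.9,9.5]
lo = A.lo+B.lo = [-11.9+0, -8+0, -7.6+0] = [-11.900,-8.000,-7.600]
hi = A.hi+B.hi = [-2.5+1.7, 11.6+1.9, 1.1+9.5] = [-0.800,13.500,10.600]
diag = √(11.1²+21.5²+18.2²) = √916.7 = 30.277


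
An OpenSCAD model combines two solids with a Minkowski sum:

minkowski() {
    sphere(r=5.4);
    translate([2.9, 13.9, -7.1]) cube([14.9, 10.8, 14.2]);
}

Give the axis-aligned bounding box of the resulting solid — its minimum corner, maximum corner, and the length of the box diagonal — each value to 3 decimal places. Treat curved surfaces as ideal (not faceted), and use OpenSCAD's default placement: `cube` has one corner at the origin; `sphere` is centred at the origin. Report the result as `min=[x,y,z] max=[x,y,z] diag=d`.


A = translate([2.9, 13.9, -7.1]) cube([14.9, 10.8, 14.2]) → bbox [2.9,13.9,-7.1] .. [17.8,24.7,7.1]
B = sphere(r=5.4) → bbox [-5.4,-5.4,-5.4] .. [5.4,5.4,5.4]
lo = A.lo+B.lo = [2.9-5.4, 13.9-5.4, -7.1-5.4] = [-2.500,8.500,-12.500]
hi = A.hi+B.hi = [17.8+5.4, 24.7+5.4, 7.1+5.4] = [23.200,30.100,12.500]
diag = √(25.7²+21.6²+25²) = √1752.05 = 41.857

min=[-2.500,8.500,-12.500] max=[23.200,30.100,12.500] diag=41.857


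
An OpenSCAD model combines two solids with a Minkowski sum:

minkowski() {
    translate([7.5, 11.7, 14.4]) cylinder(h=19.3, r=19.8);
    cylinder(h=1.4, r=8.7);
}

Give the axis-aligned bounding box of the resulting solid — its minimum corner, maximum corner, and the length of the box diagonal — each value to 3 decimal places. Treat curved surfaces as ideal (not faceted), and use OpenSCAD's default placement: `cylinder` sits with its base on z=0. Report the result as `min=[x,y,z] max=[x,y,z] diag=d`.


A = translate([7.5, 11.7, 14.4]) cylinder(h=19.3, r=19.8) → bbox [-12.3,-8.1,14.4] .. [27.3,31.5,33.7]
B = cylinder(h=1.4, r=8.7) → bbox [-8.7,-8.7,0] .. [8.7,8.7,1.4]
lo = A.lo+B.lo = [-12.3-8.7, -8.1-8.7, 14.4+0] = [-21.000,-16.800,14.400]
hi = A.hi+B.hi = [27.3+8.7, 31.5+8.7, 33.7+1.4] = [36.000,40.200,35.100]
diag = √(57²+57²+20.7²) = √6926.49 = 83.226

min=[-21.000,-16.800,14.400] max=[36.000,40.200,35.100] diag=83.226


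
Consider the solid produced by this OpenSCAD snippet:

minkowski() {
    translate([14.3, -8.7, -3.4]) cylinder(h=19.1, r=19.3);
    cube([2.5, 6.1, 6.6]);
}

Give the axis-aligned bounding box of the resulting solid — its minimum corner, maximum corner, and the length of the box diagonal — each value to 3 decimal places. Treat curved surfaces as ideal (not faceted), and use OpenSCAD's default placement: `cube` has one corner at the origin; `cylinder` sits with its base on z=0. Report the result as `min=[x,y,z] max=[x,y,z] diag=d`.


A = translate([14.3, -8.7, -3.4]) cylinder(h=19.1, r=19.3) → bbox [-5,-28,-3.4] .. [33.6,10.6,15.7]
B = cube([2.5, 6.1, 6.6]) → bbox [0,0,0] .. [2.5,6.1,6.6]
lo = A.lo+B.lo = [-5+0, -28+0, -3.4+0] = [-5.000,-28.000,-3.400]
hi = A.hi+B.hi = [33.6+2.5, 10.6+6.1, 15.7+6.6] = [36.100,16.700,22.300]
diag = √(41.1²+44.7²+25.7²) = √4347.79 = 65.938

min=[-5.000,-28.000,-3.400] max=[36.100,16.700,22.300] diag=65.938


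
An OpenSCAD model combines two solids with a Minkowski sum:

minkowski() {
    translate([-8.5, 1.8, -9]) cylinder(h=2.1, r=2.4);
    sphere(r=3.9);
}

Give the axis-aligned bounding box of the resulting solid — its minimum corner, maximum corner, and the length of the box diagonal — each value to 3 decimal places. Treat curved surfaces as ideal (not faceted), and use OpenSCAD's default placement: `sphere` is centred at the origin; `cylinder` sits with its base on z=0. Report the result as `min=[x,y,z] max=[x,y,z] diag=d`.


min=[-14.800,-4.500,-12.900] max=[-2.200,8.100,-3.000] diag=20.385

A = translate([-8.5, 1.8, -9]) cylinder(h=2.1, r=2.4) → bbox [-10.9,-0.6,-9] .. [-6.1,4.2,-6.9]
B = sphere(r=3.9) → bbox [-3.9,-3.9,-3.9] .. [3.9,3.9,3.9]
lo = A.lo+B.lo = [-10.9-3.9, -0.6-3.9, -9-3.9] = [-14.800,-4.500,-12.900]
hi = A.hi+B.hi = [-6.1+3.9, 4.2+3.9, -6.9+3.9] = [-2.200,8.100,-3.000]
diag = √(12.6²+12.6²+9.9²) = √415.53 = 20.385


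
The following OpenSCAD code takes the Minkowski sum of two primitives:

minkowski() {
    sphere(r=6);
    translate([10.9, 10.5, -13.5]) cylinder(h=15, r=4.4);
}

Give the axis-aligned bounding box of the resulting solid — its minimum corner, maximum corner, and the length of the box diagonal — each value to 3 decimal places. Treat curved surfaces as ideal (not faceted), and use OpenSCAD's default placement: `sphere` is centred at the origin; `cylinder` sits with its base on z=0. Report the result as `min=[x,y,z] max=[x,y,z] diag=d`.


A = translate([10.9, 10.5, -13.5]) cylinder(h=15, r=4.4) → bbox [6.5,6.1,-13.5] .. [15.3,14.9,1.5]
B = sphere(r=6) → bbox [-6,-6,-6] .. [6,6,6]
lo = A.lo+B.lo = [6.5-6, 6.1-6, -13.5-6] = [0.500,0.100,-19.500]
hi = A.hi+B.hi = [15.3+6, 14.9+6, 1.5+6] = [21.300,20.900,7.500]
diag = √(20.8²+20.8²+27²) = √1594.28 = 39.928

min=[0.500,0.100,-19.500] max=[21.300,20.900,7.500] diag=39.928


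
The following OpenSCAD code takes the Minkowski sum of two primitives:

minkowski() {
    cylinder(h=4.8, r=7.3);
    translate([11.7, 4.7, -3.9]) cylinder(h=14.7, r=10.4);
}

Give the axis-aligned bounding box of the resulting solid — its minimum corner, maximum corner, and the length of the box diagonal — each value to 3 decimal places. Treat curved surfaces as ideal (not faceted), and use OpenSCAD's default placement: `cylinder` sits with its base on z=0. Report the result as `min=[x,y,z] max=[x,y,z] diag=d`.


A = translate([11.7, 4.7, -3.9]) cylinder(h=14.7, r=10.4) → bbox [1.3,-5.7,-3.9] .. [22.1,15.1,10.8]
B = cylinder(h=4.8, r=7.3) → bbox [-7.3,-7.3,0] .. [7.3,7.3,4.8]
lo = A.lo+B.lo = [1.3-7.3, -5.7-7.3, -3.9+0] = [-6.000,-13.000,-3.900]
hi = A.hi+B.hi = [22.1+7.3, 15.1+7.3, 10.8+4.8] = [29.400,22.400,15.600]
diag = √(35.4²+35.4²+19.5²) = √2886.57 = 53.727

min=[-6.000,-13.000,-3.900] max=[29.400,22.400,15.600] diag=53.727


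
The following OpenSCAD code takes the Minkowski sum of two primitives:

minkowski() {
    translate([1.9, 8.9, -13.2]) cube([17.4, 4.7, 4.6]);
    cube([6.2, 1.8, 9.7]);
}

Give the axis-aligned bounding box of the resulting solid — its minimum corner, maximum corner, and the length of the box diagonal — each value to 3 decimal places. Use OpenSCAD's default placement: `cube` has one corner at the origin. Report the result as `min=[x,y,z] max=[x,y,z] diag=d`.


min=[1.900,8.900,-13.200] max=[25.500,15.400,1.100] diag=28.350

A = translate([1.9, 8.9, -13.2]) cube([17.4, 4.7, 4.6]) → bbox [1.9,8.9,-13.2] .. [19.3,13.6,-8.6]
B = cube([6.2, 1.8, 9.7]) → bbox [0,0,0] .. [6.2,1.8,9.7]
lo = A.lo+B.lo = [1.9+0, 8.9+0, -13.2+0] = [1.900,8.900,-13.200]
hi = A.hi+B.hi = [19.3+6.2, 13.6+1.8, -8.6+9.7] = [25.500,15.400,1.100]
diag = √(23.6²+6.5²+14.3²) = √803.7 = 28.350


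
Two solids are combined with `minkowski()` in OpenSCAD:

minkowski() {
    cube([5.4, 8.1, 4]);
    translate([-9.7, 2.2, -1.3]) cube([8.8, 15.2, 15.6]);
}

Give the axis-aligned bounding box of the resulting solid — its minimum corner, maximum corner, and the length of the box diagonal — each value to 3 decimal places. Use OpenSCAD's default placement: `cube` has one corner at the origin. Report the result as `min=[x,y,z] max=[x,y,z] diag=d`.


min=[-9.700,2.200,-1.300] max=[4.500,25.500,18.300] diag=33.596

A = translate([-9.7, 2.2, -1.3]) cube([8.8, 15.2, 15.6]) → bbox [-9.7,2.2,-1.3] .. [-0.9,17.4,14.3]
B = cube([5.4, 8.1, 4]) → bbox [0,0,0] .. [5.4,8.1,4]
lo = A.lo+B.lo = [-9.7+0, 2.2+0, -1.3+0] = [-9.700,2.200,-1.300]
hi = A.hi+B.hi = [-0.9+5.4, 17.4+8.1, 14.3+4] = [4.500,25.500,18.300]
diag = √(14.2²+23.3²+19.6²) = √1128.69 = 33.596


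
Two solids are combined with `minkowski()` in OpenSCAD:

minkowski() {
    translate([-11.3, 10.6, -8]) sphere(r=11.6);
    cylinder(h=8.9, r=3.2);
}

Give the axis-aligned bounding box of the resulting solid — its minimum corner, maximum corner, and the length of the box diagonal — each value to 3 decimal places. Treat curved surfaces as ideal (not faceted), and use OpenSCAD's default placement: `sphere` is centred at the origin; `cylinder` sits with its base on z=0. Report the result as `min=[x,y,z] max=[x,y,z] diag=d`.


A = translate([-11.3, 10.6, -8]) sphere(r=11.6) → bbox [-22.9,-1,-19.6] .. [0.3,22.2,3.6]
B = cylinder(h=8.9, r=3.2) → bbox [-3.2,-3.2,0] .. [3.2,3.2,8.9]
lo = A.lo+B.lo = [-22.9-3.2, -1-3.2, -19.6+0] = [-26.100,-4.200,-19.600]
hi = A.hi+B.hi = [0.3+3.2, 22.2+3.2, 3.6+8.9] = [3.500,25.400,12.500]
diag = √(29.6²+29.6²+32.1²) = √2782.73 = 52.752

min=[-26.100,-4.200,-19.600] max=[3.500,25.400,12.500] diag=52.752


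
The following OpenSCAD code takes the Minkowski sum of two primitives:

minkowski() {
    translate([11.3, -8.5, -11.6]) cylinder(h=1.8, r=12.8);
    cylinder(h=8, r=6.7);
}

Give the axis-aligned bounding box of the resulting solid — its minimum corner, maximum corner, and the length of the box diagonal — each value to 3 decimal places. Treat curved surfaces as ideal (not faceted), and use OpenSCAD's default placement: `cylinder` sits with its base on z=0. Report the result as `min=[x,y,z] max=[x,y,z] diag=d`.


A = translate([11.3, -8.5, -11.6]) cylinder(h=1.8, r=12.8) → bbox [-1.5,-21.3,-11.6] .. [24.1,4.3,-9.8]
B = cylinder(h=8, r=6.7) → bbox [-6.7,-6.7,0] .. [6.7,6.7,8]
lo = A.lo+B.lo = [-1.5-6.7, -21.3-6.7, -11.6+0] = [-8.200,-28.000,-11.600]
hi = A.hi+B.hi = [24.1+6.7, 4.3+6.7, -9.8+8] = [30.800,11.000,-1.800]
diag = √(39²+39²+9.8²) = √3138.04 = 56.018

min=[-8.200,-28.000,-11.600] max=[30.800,11.000,-1.800] diag=56.018


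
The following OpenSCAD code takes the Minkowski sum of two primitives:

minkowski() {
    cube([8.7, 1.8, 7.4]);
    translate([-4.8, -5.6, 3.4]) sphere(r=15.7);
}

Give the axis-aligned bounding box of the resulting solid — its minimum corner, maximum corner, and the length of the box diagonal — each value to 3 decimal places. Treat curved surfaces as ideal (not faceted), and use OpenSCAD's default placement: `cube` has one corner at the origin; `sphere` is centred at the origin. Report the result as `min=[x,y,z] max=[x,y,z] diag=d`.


A = translate([-4.8, -5.6, 3.4]) sphere(r=15.7) → bbox [-20.5,-21.3,-12.3] .. [10.9,10.1,19.1]
B = cube([8.7, 1.8, 7.4]) → bbox [0,0,0] .. [8.7,1.8,7.4]
lo = A.lo+B.lo = [-20.5+0, -21.3+0, -12.3+0] = [-20.500,-21.300,-12.300]
hi = A.hi+B.hi = [10.9+8.7, 10.1+1.8, 19.1+7.4] = [19.600,11.900,26.500]
diag = √(40.1²+33.2²+38.8²) = √4215.69 = 64.928

min=[-20.500,-21.300,-12.300] max=[19.600,11.900,26.500] diag=64.928


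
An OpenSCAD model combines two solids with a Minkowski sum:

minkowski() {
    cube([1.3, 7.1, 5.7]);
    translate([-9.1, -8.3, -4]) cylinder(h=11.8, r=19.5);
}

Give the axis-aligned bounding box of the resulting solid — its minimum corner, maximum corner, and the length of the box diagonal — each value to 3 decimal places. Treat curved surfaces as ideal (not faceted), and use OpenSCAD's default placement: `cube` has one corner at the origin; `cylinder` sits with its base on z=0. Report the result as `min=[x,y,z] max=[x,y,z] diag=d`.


A = translate([-9.1, -8.3, -4]) cylinder(h=11.8, r=19.5) → bbox [-28.6,-27.8,-4] .. [10.4,11.2,7.8]
B = cube([1.3, 7.1, 5.7]) → bbox [0,0,0] .. [1.3,7.1,5.7]
lo = A.lo+B.lo = [-28.6+0, -27.8+0, -4+0] = [-28.600,-27.800,-4.000]
hi = A.hi+B.hi = [10.4+1.3, 11.2+7.1, 7.8+5.7] = [11.700,18.300,13.500]
diag = √(40.3²+46.1²+17.5²) = √4055.55 = 63.683

min=[-28.600,-27.800,-4.000] max=[11.700,18.300,13.500] diag=63.683


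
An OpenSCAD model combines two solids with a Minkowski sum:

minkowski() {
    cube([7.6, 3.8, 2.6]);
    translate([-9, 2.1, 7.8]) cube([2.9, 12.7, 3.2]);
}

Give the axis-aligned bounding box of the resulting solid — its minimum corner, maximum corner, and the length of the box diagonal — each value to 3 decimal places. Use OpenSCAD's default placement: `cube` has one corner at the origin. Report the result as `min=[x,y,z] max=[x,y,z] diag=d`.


A = translate([-9, 2.1, 7.8]) cube([2.9, 12.7, 3.2]) → bbox [-9,2.1,7.8] .. [-6.1,14.8,11]
B = cube([7.6, 3.8, 2.6]) → bbox [0,0,0] .. [7.6,3.8,2.6]
lo = A.lo+B.lo = [-9+0, 2.1+0, 7.8+0] = [-9.000,2.100,7.800]
hi = A.hi+B.hi = [-6.1+7.6, 14.8+3.8, 11+2.6] = [1.500,18.600,13.600]
diag = √(10.5²+16.5²+5.8²) = √416.14 = 20.400

min=[-9.000,2.100,7.800] max=[1.500,18.600,13.600] diag=20.400


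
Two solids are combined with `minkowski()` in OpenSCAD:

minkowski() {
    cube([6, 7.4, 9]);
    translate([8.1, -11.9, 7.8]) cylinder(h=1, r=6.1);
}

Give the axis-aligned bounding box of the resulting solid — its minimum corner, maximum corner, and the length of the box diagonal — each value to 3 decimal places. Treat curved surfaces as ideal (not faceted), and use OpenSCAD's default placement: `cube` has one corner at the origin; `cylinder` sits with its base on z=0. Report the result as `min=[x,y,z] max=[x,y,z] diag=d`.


min=[2.000,-18.000,7.800] max=[20.200,1.600,17.800] diag=28.555

A = translate([8.1, -11.9, 7.8]) cylinder(h=1, r=6.1) → bbox [2,-18,7.8] .. [14.2,-5.8,8.8]
B = cube([6, 7.4, 9]) → bbox [0,0,0] .. [6,7.4,9]
lo = A.lo+B.lo = [2+0, -18+0, 7.8+0] = [2.000,-18.000,7.800]
hi = A.hi+B.hi = [14.2+6, -5.8+7.4, 8.8+9] = [20.200,1.600,17.800]
diag = √(18.2²+19.6²+10²) = √815.4 = 28.555


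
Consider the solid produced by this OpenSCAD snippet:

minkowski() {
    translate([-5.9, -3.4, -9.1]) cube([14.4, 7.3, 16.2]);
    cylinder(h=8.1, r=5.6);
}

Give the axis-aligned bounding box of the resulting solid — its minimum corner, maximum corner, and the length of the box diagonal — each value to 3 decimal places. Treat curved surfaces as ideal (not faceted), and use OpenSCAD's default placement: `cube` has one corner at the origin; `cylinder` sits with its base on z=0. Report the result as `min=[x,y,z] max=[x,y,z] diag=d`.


min=[-11.500,-9.000,-9.100] max=[14.100,9.500,15.200] diag=39.851

A = translate([-5.9, -3.4, -9.1]) cube([14.4, 7.3, 16.2]) → bbox [-5.9,-3.4,-9.1] .. [8.5,3.9,7.1]
B = cylinder(h=8.1, r=5.6) → bbox [-5.6,-5.6,0] .. [5.6,5.6,8.1]
lo = A.lo+B.lo = [-5.9-5.6, -3.4-5.6, -9.1+0] = [-11.500,-9.000,-9.100]
hi = A.hi+B.hi = [8.5+5.6, 3.9+5.6, 7.1+8.1] = [14.100,9.500,15.200]
diag = √(25.6²+18.5²+24.3²) = √1588.1 = 39.851


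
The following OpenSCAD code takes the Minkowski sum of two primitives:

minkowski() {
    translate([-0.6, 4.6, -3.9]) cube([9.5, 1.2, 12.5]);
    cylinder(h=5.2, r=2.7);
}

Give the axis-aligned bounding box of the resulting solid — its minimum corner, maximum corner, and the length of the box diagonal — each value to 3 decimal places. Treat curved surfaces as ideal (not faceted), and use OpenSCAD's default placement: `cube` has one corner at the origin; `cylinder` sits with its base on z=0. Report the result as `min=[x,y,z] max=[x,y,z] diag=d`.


min=[-3.300,1.900,-3.900] max=[11.600,8.500,13.800] diag=24.060

A = translate([-0.6, 4.6, -3.9]) cube([9.5, 1.2, 12.5]) → bbox [-0.6,4.6,-3.9] .. [8.9,5.8,8.6]
B = cylinder(h=5.2, r=2.7) → bbox [-2.7,-2.7,0] .. [2.7,2.7,5.2]
lo = A.lo+B.lo = [-0.6-2.7, 4.6-2.7, -3.9+0] = [-3.300,1.900,-3.900]
hi = A.hi+B.hi = [8.9+2.7, 5.8+2.7, 8.6+5.2] = [11.600,8.500,13.800]
diag = √(14.9²+6.6²+17.7²) = √578.86 = 24.060


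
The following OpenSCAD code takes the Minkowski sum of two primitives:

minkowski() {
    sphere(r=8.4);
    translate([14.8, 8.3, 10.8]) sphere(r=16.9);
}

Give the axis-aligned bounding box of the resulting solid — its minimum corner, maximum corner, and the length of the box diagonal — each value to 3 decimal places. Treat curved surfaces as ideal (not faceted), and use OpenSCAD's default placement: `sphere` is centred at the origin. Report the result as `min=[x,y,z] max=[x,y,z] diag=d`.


A = translate([14.8, 8.3, 10.8]) sphere(r=16.9) → bbox [-2.1,-8.6,-6.1] .. [31.7,25.2,27.7]
B = sphere(r=8.4) → bbox [-8.4,-8.4,-8.4] .. [8.4,8.4,8.4]
lo = A.lo+B.lo = [-2.1-8.4, -8.6-8.4, -6.1-8.4] = [-10.500,-17.000,-14.500]
hi = A.hi+B.hi = [31.7+8.4, 25.2+8.4, 27.7+8.4] = [40.100,33.600,36.100]
diag = √(50.6²+50.6²+50.6²) = √7681.08 = 87.642

min=[-10.500,-17.000,-14.500] max=[40.100,33.600,36.100] diag=87.642


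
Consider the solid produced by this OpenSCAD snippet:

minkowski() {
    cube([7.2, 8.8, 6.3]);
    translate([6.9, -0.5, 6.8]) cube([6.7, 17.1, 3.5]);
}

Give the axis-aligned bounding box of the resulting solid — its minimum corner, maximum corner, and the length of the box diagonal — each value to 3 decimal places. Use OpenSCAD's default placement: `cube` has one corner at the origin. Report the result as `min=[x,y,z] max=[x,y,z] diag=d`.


min=[6.900,-0.500,6.800] max=[20.800,25.400,16.600] diag=30.985

A = translate([6.9, -0.5, 6.8]) cube([6.7, 17.1, 3.5]) → bbox [6.9,-0.5,6.8] .. [13.6,16.6,10.3]
B = cube([7.2, 8.8, 6.3]) → bbox [0,0,0] .. [7.2,8.8,6.3]
lo = A.lo+B.lo = [6.9+0, -0.5+0, 6.8+0] = [6.900,-0.500,6.800]
hi = A.hi+B.hi = [13.6+7.2, 16.6+8.8, 10.3+6.3] = [20.800,25.400,16.600]
diag = √(13.9²+25.9²+9.8²) = √960.06 = 30.985


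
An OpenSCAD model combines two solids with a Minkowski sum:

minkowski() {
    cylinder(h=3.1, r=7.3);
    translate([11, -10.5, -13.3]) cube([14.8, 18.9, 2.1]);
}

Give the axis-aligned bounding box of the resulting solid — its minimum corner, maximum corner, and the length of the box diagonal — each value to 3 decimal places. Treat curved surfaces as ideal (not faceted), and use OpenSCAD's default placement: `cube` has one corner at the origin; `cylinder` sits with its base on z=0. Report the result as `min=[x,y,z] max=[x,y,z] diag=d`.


min=[3.700,-17.800,-13.300] max=[33.100,15.700,-8.100] diag=44.874

A = translate([11, -10.5, -13.3]) cube([14.8, 18.9, 2.1]) → bbox [11,-10.5,-13.3] .. [25.8,8.4,-11.2]
B = cylinder(h=3.1, r=7.3) → bbox [-7.3,-7.3,0] .. [7.3,7.3,3.1]
lo = A.lo+B.lo = [11-7.3, -10.5-7.3, -13.3+0] = [3.700,-17.800,-13.300]
hi = A.hi+B.hi = [25.8+7.3, 8.4+7.3, -11.2+3.1] = [33.100,15.700,-8.100]
diag = √(29.4²+33.5²+5.2²) = √2013.65 = 44.874


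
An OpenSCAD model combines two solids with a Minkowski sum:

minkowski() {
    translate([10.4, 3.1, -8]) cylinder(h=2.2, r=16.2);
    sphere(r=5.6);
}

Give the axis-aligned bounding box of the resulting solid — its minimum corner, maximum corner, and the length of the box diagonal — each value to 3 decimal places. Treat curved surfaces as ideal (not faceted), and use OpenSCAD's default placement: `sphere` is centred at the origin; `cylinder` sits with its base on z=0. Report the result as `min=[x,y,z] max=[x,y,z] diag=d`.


A = translate([10.4, 3.1, -8]) cylinder(h=2.2, r=16.2) → bbox [-5.8,-13.1,-8] .. [26.6,19.3,-5.8]
B = sphere(r=5.6) → bbox [-5.6,-5.6,-5.6] .. [5.6,5.6,5.6]
lo = A.lo+B.lo = [-5.8-5.6, -13.1-5.6, -8-5.6] = [-11.400,-18.700,-13.600]
hi = A.hi+B.hi = [26.6+5.6, 19.3+5.6, -5.8+5.6] = [32.200,24.900,-0.200]
diag = √(43.6²+43.6²+13.4²) = √3981.48 = 63.099

min=[-11.400,-18.700,-13.600] max=[32.200,24.900,-0.200] diag=63.099


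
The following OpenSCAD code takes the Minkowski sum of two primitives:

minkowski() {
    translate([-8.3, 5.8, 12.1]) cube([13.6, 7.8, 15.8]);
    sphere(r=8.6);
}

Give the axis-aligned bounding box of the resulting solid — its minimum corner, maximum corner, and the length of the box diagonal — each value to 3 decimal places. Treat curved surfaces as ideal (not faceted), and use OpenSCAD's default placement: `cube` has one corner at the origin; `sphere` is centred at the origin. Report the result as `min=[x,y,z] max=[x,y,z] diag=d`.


A = translate([-8.3, 5.8, 12.1]) cube([13.6, 7.8, 15.8]) → bbox [-8.3,5.8,12.1] .. [5.3,13.6,27.9]
B = sphere(r=8.6) → bbox [-8.6,-8.6,-8.6] .. [8.6,8.6,8.6]
lo = A.lo+B.lo = [-8.3-8.6, 5.8-8.6, 12.1-8.6] = [-16.900,-2.800,3.500]
hi = A.hi+B.hi = [5.3+8.6, 13.6+8.6, 27.9+8.6] = [13.900,22.200,36.500]
diag = √(30.8²+25²+33²) = √2662.64 = 51.601

min=[-16.900,-2.800,3.500] max=[13.900,22.200,36.500] diag=51.601
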